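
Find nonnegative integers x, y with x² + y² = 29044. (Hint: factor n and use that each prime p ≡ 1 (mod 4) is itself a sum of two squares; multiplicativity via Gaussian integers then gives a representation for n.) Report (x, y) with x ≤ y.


Step 1: Factor n = 29044 = 2^2 · 53 · 137.
Step 2: Check the mod-4 condition on each prime factor: 2 = 2 (special); 53 ≡ 1 (mod 4), exponent 1; 137 ≡ 1 (mod 4), exponent 1.
All primes ≡ 3 (mod 4) appear to even exponent (or don't appear), so by the two-squares theorem n IS expressible as a sum of two squares.
Step 3: Build a representation. Group n = k² · m with k = 2 and m = 53 · 137 = 7261 (a product of primes ≡ 1 (mod 4)); a representation of m scales to one of n via (k·x)² + (k·y)² = k²(x² + y²). Each prime p ≡ 1 (mod 4) is itself a sum of two squares; find a² by testing p − a² for a perfect square:
  53: 53 − 1² = 52, 53 − 2² = 49 = 7² ⇒ 53 = 2² + 7².
  137: 137 − 1² = 136, 137 − 2² = 133, 137 − 3² = 128, 137 − 4² = 121 = 11² ⇒ 137 = 4² + 11².
  Combine using the Brahmagupta–Fibonacci identity (a² + b²)(c² + d²) = (ac − bd)² + (ad + bc)² = (ac + bd)² + (ad − bc)²:
  53 · 137 = 7261: from (2² + 7²)(4² + 11²), take (2·4 − 7·11, 2·11 + 7·4) = (8 − 77, 22 + 28) = (-69, 50); dropping signs (only squares matter) gives (69, 50); check 69² + 50² = 4761 + 2500 = 7261 ✓.
  Scale by k = 2: (2·69, 2·50) = (138, 100).
Step 4: Order so x ≤ y and verify: 100² + 138² = 10000 + 19044 = 29044 = n. ✓

n = 29044 = 100² + 138² (one valid representation with x ≤ y).


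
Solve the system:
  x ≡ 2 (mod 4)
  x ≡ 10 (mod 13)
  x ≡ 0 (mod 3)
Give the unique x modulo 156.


Moduli 4, 13, 3 are pairwise coprime; by CRT there is a unique solution modulo M = 4 · 13 · 3 = 156.
Solve pairwise, accumulating the modulus:
  Start with x ≡ 2 (mod 4).
  Combine with x ≡ 10 (mod 13): since gcd(4, 13) = 1, we get a unique residue mod 52.
    Write x = 2 + 4·t and substitute into x ≡ 10 (mod 13): 4·t ≡ 10 − 2 = 8 (mod 13).
    The inverse of 4 mod 13 is 10 (since 4·10 = 40 = 3·13 + 1), so t ≡ 10·8 = 80 ≡ 2 (mod 13).
    Then x = 2 + 4·2 = 10, valid modulo lcm(4, 13) = 52: x ≡ 10 (mod 52).
  Combine with x ≡ 0 (mod 3): since gcd(52, 3) = 1, we get a unique residue mod 156.
    Write x = 10 + 52·t and substitute into x ≡ 0 (mod 3): 52·t ≡ 0 − 10 = -10 (mod 3).
    Reduce coefficients mod 3: 1·t ≡ 2 (mod 3).
    So t ≡ 2 (mod 3).
    Then x = 10 + 52·2 = 114, valid modulo lcm(52, 3) = 156: x ≡ 114 (mod 156).
Verify: 114 mod 4 = 2 ✓, 114 mod 13 = 10 ✓, 114 mod 3 = 0 ✓.

x ≡ 114 (mod 156).


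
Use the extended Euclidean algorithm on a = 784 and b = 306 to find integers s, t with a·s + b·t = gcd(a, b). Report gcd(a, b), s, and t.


Euclidean algorithm on (784, 306) — divide until remainder is 0:
  784 = 2 · 306 + 172
  306 = 1 · 172 + 134
  172 = 1 · 134 + 38
  134 = 3 · 38 + 20
  38 = 1 · 20 + 18
  20 = 1 · 18 + 2
  18 = 9 · 2 + 0
gcd(784, 306) = 2.
Track Bezout coefficients alongside the remainders: start with r₀ = 784 = a·1 + b·0 (s = 1, t = 0) and r₁ = 306 = a·0 + b·1 (s = 0, t = 1); each new remainder r_{k+1} = r_{k-1} − q_k·r_k inherits s_{k+1} = s_{k-1} − q_k·s_k, t_{k+1} = t_{k-1} − q_k·t_k, so r_k = a·s_k + b·t_k at every step:
  q = 2: r = 172, s = 1 − 2·0 = 1, t = 0 − 2·1 = -2  (check: 784·1 + 306·(-2) = 172)
  q = 1: r = 134, s = 0 − 1·1 = -1, t = 1 − 1·(-2) = 3  (check: 784·(-1) + 306·3 = 134)
  q = 1: r = 38, s = 1 − 1·(-1) = 2, t = -2 − 1·3 = -5  (check: 784·2 + 306·(-5) = 38)
  q = 3: r = 20, s = -1 − 3·2 = -7, t = 3 − 3·(-5) = 18  (check: 784·(-7) + 306·18 = 20)
  q = 1: r = 18, s = 2 − 1·(-7) = 9, t = -5 − 1·18 = -23  (check: 784·9 + 306·(-23) = 18)
  q = 1: r = 2, s = -7 − 1·9 = -16, t = 18 − 1·(-23) = 41  (check: 784·(-16) + 306·41 = 2)
The row with r = 2 (the gcd) gives the Bezout coefficients s = -16, t = 41.
Result: 784 · (-16) + 306 · (41) = 2.

gcd(784, 306) = 2; s = -16, t = 41 (check: 784·(-16) + 306·41 = 2).


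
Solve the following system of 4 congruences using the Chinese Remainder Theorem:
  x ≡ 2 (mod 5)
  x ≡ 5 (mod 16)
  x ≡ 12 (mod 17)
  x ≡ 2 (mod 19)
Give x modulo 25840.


Product of moduli M = 5 · 16 · 17 · 19 = 25840.
Merge one congruence at a time:
  Start: x ≡ 2 (mod 5).
  Combine with x ≡ 5 (mod 16); new modulus lcm = 80.
    Write x = 2 + 5·t and substitute into x ≡ 5 (mod 16): 5·t ≡ 5 − 2 = 3 (mod 16).
    The inverse of 5 mod 16 is 13 (since 5·13 = 65 = 4·16 + 1), so t ≡ 13·3 = 39 ≡ 7 (mod 16).
    Then x = 2 + 5·7 = 37, valid modulo lcm(5, 16) = 80: x ≡ 37 (mod 80).
  Combine with x ≡ 12 (mod 17); new modulus lcm = 1360.
    Write x = 37 + 80·t and substitute into x ≡ 12 (mod 17): 80·t ≡ 12 − 37 = -25 (mod 17).
    Reduce coefficients mod 17: 12·t ≡ 9 (mod 17).
    The inverse of 12 mod 17 is 10 (since 12·10 = 120 = 7·17 + 1), so t ≡ 10·9 = 90 ≡ 5 (mod 17).
    Then x = 37 + 80·5 = 437, valid modulo lcm(80, 17) = 1360: x ≡ 437 (mod 1360).
  Combine with x ≡ 2 (mod 19); new modulus lcm = 25840.
    Write x = 437 + 1360·t and substitute into x ≡ 2 (mod 19): 1360·t ≡ 2 − 437 = -435 (mod 19).
    Reduce coefficients mod 19: 11·t ≡ 2 (mod 19).
    The inverse of 11 mod 19 is 7 (since 11·7 = 77 = 4·19 + 1), so t ≡ 7·2 = 14 ≡ 14 (mod 19).
    Then x = 437 + 1360·14 = 19477, valid modulo lcm(1360, 19) = 25840: x ≡ 19477 (mod 25840).
Verify against each original: 19477 mod 5 = 2, 19477 mod 16 = 5, 19477 mod 17 = 12, 19477 mod 19 = 2.

x ≡ 19477 (mod 25840).


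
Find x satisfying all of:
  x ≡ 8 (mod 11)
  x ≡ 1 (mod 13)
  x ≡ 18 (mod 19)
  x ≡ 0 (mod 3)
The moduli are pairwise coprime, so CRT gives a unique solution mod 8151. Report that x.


Product of moduli M = 11 · 13 · 19 · 3 = 8151.
Merge one congruence at a time:
  Start: x ≡ 8 (mod 11).
  Combine with x ≡ 1 (mod 13); new modulus lcm = 143.
    Write x = 8 + 11·t and substitute into x ≡ 1 (mod 13): 11·t ≡ 1 − 8 = -7 (mod 13).
    Reduce coefficients mod 13: 11·t ≡ 6 (mod 13).
    The inverse of 11 mod 13 is 6 (since 11·6 = 66 = 5·13 + 1), so t ≡ 6·6 = 36 ≡ 10 (mod 13).
    Then x = 8 + 11·10 = 118, valid modulo lcm(11, 13) = 143: x ≡ 118 (mod 143).
  Combine with x ≡ 18 (mod 19); new modulus lcm = 2717.
    Write x = 118 + 143·t and substitute into x ≡ 18 (mod 19): 143·t ≡ 18 − 118 = -100 (mod 19).
    Reduce coefficients mod 19: 10·t ≡ 14 (mod 19).
    The inverse of 10 mod 19 is 2 (since 10·2 = 20 = 1·19 + 1), so t ≡ 2·14 = 28 ≡ 9 (mod 19).
    Then x = 118 + 143·9 = 1405, valid modulo lcm(143, 19) = 2717: x ≡ 1405 (mod 2717).
  Combine with x ≡ 0 (mod 3); new modulus lcm = 8151.
    Write x = 1405 + 2717·t and substitute into x ≡ 0 (mod 3): 2717·t ≡ 0 − 1405 = -1405 (mod 3).
    Reduce coefficients mod 3: 2·t ≡ 2 (mod 3).
    The inverse of 2 mod 3 is 2 (since 2·2 = 4 = 1·3 + 1), so t ≡ 2·2 = 4 ≡ 1 (mod 3).
    Then x = 1405 + 2717·1 = 4122, valid modulo lcm(2717, 3) = 8151: x ≡ 4122 (mod 8151).
Verify against each original: 4122 mod 11 = 8, 4122 mod 13 = 1, 4122 mod 19 = 18, 4122 mod 3 = 0.

x ≡ 4122 (mod 8151).


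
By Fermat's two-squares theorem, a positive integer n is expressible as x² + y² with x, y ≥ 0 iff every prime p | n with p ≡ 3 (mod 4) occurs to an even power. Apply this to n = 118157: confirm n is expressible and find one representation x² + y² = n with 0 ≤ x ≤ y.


Step 1: Factor n = 118157 = 13 · 61 · 149.
Step 2: Check the mod-4 condition on each prime factor: 13 ≡ 1 (mod 4), exponent 1; 61 ≡ 1 (mod 4), exponent 1; 149 ≡ 1 (mod 4), exponent 1.
All primes ≡ 3 (mod 4) appear to even exponent (or don't appear), so by the two-squares theorem n IS expressible as a sum of two squares.
Step 3: Build a representation. Here n = 13 · 61 · 149 is a product of primes ≡ 1 (mod 4). Each prime p ≡ 1 (mod 4) is itself a sum of two squares; find a² by testing p − a² for a perfect square:
  13: 13 − 1² = 12, 13 − 2² = 9 = 3² ⇒ 13 = 2² + 3².
  61: 61 − 1² = 60, 61 − 2² = 57, 61 − 3² = 52, 61 − 4² = 45, 61 − 5² = 36 = 6² ⇒ 61 = 5² + 6².
  149: 149 − 1² = 148, 149 − 2² = 145, 149 − 3² = 140, 149 − 4² = 133, 149 − 5² = 124, 149 − 6² = 113, 149 − 7² = 100 = 10² ⇒ 149 = 7² + 10².
  Combine using the Brahmagupta–Fibonacci identity (a² + b²)(c² + d²) = (ac − bd)² + (ad + bc)² = (ac + bd)² + (ad − bc)²:
  13 · 61 = 793: from (2² + 3²)(5² + 6²), take (2·5 − 3·6, 2·6 + 3·5) = (10 − 18, 12 + 15) = (-8, 27); dropping signs (only squares matter) gives (8, 27); check 8² + 27² = 64 + 729 = 793 ✓.
  793 · 149 = 118157: from (8² + 27²)(7² + 10²), take (8·7 − 27·10, 8·10 + 27·7) = (56 − 270, 80 + 189) = (-214, 269); dropping signs (only squares matter) gives (214, 269); check 214² + 269² = 45796 + 72361 = 118157 ✓.
Step 4: Order so x ≤ y and verify: 214² + 269² = 45796 + 72361 = 118157 = n. ✓

n = 118157 = 214² + 269² (one valid representation with x ≤ y).


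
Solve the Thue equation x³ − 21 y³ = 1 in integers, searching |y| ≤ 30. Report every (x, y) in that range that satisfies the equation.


The equation is x³ - 21y³ = 1. For fixed y, x³ = 21·y³ + 1, so a solution requires the RHS to be a perfect cube.
Strategy: iterate y from -30 to 30, compute RHS = 21·y³ + 1, and check whether it is a (positive or negative) perfect cube.
Check small values of y:
  y = 0: RHS = 1 = (1)³ ⇒ x = 1 works.
  y = 1: RHS = 22 is not a perfect cube.
  y = -1: RHS = -20 is not a perfect cube.
  y = 2: RHS = 169 is not a perfect cube.
  y = -2: RHS = -167 is not a perfect cube.
  y = 3: RHS = 568 is not a perfect cube.
  y = -3: RHS = -566 is not a perfect cube.
Continuing the search up to |y| = 30 finds no further solutions beyond those listed.
Collected solutions: (1, 0).

Solutions (with |y| ≤ 30): (1, 0).


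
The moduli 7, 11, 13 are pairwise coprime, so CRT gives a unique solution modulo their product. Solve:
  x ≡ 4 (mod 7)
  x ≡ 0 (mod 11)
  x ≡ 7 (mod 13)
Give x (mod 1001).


Moduli 7, 11, 13 are pairwise coprime; by CRT there is a unique solution modulo M = 7 · 11 · 13 = 1001.
Solve pairwise, accumulating the modulus:
  Start with x ≡ 4 (mod 7).
  Combine with x ≡ 0 (mod 11): since gcd(7, 11) = 1, we get a unique residue mod 77.
    Write x = 4 + 7·t and substitute into x ≡ 0 (mod 11): 7·t ≡ 0 − 4 = -4 (mod 11).
    Reduce coefficients mod 11: 7·t ≡ 7 (mod 11).
    The inverse of 7 mod 11 is 8 (since 7·8 = 56 = 5·11 + 1), so t ≡ 8·7 = 56 ≡ 1 (mod 11).
    Then x = 4 + 7·1 = 11, valid modulo lcm(7, 11) = 77: x ≡ 11 (mod 77).
  Combine with x ≡ 7 (mod 13): since gcd(77, 13) = 1, we get a unique residue mod 1001.
    Write x = 11 + 77·t and substitute into x ≡ 7 (mod 13): 77·t ≡ 7 − 11 = -4 (mod 13).
    Reduce coefficients mod 13: 12·t ≡ 9 (mod 13).
    The inverse of 12 mod 13 is 12 (since 12·12 = 144 = 11·13 + 1), so t ≡ 12·9 = 108 ≡ 4 (mod 13).
    Then x = 11 + 77·4 = 319, valid modulo lcm(77, 13) = 1001: x ≡ 319 (mod 1001).
Verify: 319 mod 7 = 4 ✓, 319 mod 11 = 0 ✓, 319 mod 13 = 7 ✓.

x ≡ 319 (mod 1001).


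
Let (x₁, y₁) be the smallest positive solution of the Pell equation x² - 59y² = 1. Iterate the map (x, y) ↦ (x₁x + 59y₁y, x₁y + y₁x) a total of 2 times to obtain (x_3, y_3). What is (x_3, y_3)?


Step 1: Find the fundamental solution (x₁, y₁) of x² - 59y² = 1.
  Expand √59 as a continued fraction. a₀ = ⌊√59⌋ = 7; iterate m_{k+1} = d_k·a_k − m_k, d_{k+1} = (59 − m_{k+1}²)/d_k, a_{k+1} = ⌊(a₀ + m_{k+1})/d_{k+1}⌋ (starting m₀ = 0, d₀ = 1), with convergents p_k = a_k·p_{k-1} + p_{k-2}, q_k = a_k·q_{k-1} + q_{k-2} (p₋₁ = 1, q₋₁ = 0):
  k = 0: a₀ = 7; p₀/q₀ = 7/1; p₀² − 59·q₀² = 49 − 59 = -10.
  k = 1: m = 7, d = 10, a = ⌊(7 + 7)/10⌋ = 1; p/q = (1·7 + 1)/(1·1 + 0) = 8/1; p² − 59·q² = 64 − 59 = 5.
  k = 2: m = 3, d = 5, a = ⌊(7 + 3)/5⌋ = 2; p/q = (2·8 + 7)/(2·1 + 1) = 23/3; p² − 59·q² = 529 − 531 = -2.
  k = 3: m = 7, d = 2, a = ⌊(7 + 7)/2⌋ = 7; p/q = (7·23 + 8)/(7·3 + 1) = 169/22; p² − 59·q² = 28561 − 28556 = 5.
  k = 4: m = 7, d = 5, a = ⌊(7 + 7)/5⌋ = 2; p/q = (2·169 + 23)/(2·22 + 3) = 361/47; p² − 59·q² = 130321 − 130331 = -10.
  k = 5: m = 3, d = 10, a = ⌊(7 + 3)/10⌋ = 1; p/q = (1·361 + 169)/(1·47 + 22) = 530/69; p² − 59·q² = 280900 − 280899 = 1.
  The first convergent with p² − 59·q² = 1 gives the fundamental solution (x₁, y₁) = (530, 69).
Step 2: Apply the recurrence (x_{n+1}, y_{n+1}) = (x₁x_n + 59y₁y_n, x₁y_n + y₁x_n) repeatedly.
  From (x_1, y_1) = (530, 69): x_2 = 530·530 + 59·69·69 = 561799; y_2 = 530·69 + 69·530 = 73140.
  From (x_2, y_2) = (561799, 73140): x_3 = 530·561799 + 59·69·73140 = 595506410; y_3 = 530·73140 + 69·561799 = 77528331.
Step 3: Verify x_3² - 59·y_3² = 354627884351088100 - 354627884351088099 = 1 (should be 1). ✓

(x_1, y_1) = (530, 69); (x_3, y_3) = (595506410, 77528331).


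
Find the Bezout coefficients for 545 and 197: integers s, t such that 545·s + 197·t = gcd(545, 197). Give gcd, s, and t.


Euclidean algorithm on (545, 197) — divide until remainder is 0:
  545 = 2 · 197 + 151
  197 = 1 · 151 + 46
  151 = 3 · 46 + 13
  46 = 3 · 13 + 7
  13 = 1 · 7 + 6
  7 = 1 · 6 + 1
  6 = 6 · 1 + 0
gcd(545, 197) = 1.
Track Bezout coefficients alongside the remainders: start with r₀ = 545 = a·1 + b·0 (s = 1, t = 0) and r₁ = 197 = a·0 + b·1 (s = 0, t = 1); each new remainder r_{k+1} = r_{k-1} − q_k·r_k inherits s_{k+1} = s_{k-1} − q_k·s_k, t_{k+1} = t_{k-1} − q_k·t_k, so r_k = a·s_k + b·t_k at every step:
  q = 2: r = 151, s = 1 − 2·0 = 1, t = 0 − 2·1 = -2  (check: 545·1 + 197·(-2) = 151)
  q = 1: r = 46, s = 0 − 1·1 = -1, t = 1 − 1·(-2) = 3  (check: 545·(-1) + 197·3 = 46)
  q = 3: r = 13, s = 1 − 3·(-1) = 4, t = -2 − 3·3 = -11  (check: 545·4 + 197·(-11) = 13)
  q = 3: r = 7, s = -1 − 3·4 = -13, t = 3 − 3·(-11) = 36  (check: 545·(-13) + 197·36 = 7)
  q = 1: r = 6, s = 4 − 1·(-13) = 17, t = -11 − 1·36 = -47  (check: 545·17 + 197·(-47) = 6)
  q = 1: r = 1, s = -13 − 1·17 = -30, t = 36 − 1·(-47) = 83  (check: 545·(-30) + 197·83 = 1)
The row with r = 1 (the gcd) gives the Bezout coefficients s = -30, t = 83.
Result: 545 · (-30) + 197 · (83) = 1.

gcd(545, 197) = 1; s = -30, t = 83 (check: 545·(-30) + 197·83 = 1).


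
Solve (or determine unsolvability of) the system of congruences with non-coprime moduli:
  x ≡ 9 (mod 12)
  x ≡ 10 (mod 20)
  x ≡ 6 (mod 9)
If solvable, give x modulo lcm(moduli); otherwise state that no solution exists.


Moduli 12, 20, 9 are not pairwise coprime, so CRT works modulo lcm(m_i) when all pairwise compatibility conditions hold.
Pairwise compatibility: gcd(m_i, m_j) must divide a_i - a_j for every pair.
Merge one congruence at a time:
  Start: x ≡ 9 (mod 12).
  Combine with x ≡ 10 (mod 20): gcd(12, 20) = 4, and 10 - 9 = 1 is NOT divisible by 4.
    ⇒ system is inconsistent (no integer solution).

No solution (the system is inconsistent).


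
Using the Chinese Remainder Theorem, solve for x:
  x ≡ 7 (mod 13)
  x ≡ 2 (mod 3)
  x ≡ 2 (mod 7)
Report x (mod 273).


Moduli 13, 3, 7 are pairwise coprime; by CRT there is a unique solution modulo M = 13 · 3 · 7 = 273.
Solve pairwise, accumulating the modulus:
  Start with x ≡ 7 (mod 13).
  Combine with x ≡ 2 (mod 3): since gcd(13, 3) = 1, we get a unique residue mod 39.
    Write x = 7 + 13·t and substitute into x ≡ 2 (mod 3): 13·t ≡ 2 − 7 = -5 (mod 3).
    Reduce coefficients mod 3: 1·t ≡ 1 (mod 3).
    So t ≡ 1 (mod 3).
    Then x = 7 + 13·1 = 20, valid modulo lcm(13, 3) = 39: x ≡ 20 (mod 39).
  Combine with x ≡ 2 (mod 7): since gcd(39, 7) = 1, we get a unique residue mod 273.
    Write x = 20 + 39·t and substitute into x ≡ 2 (mod 7): 39·t ≡ 2 − 20 = -18 (mod 7).
    Reduce coefficients mod 7: 4·t ≡ 3 (mod 7).
    The inverse of 4 mod 7 is 2 (since 4·2 = 8 = 1·7 + 1), so t ≡ 2·3 = 6 ≡ 6 (mod 7).
    Then x = 20 + 39·6 = 254, valid modulo lcm(39, 7) = 273: x ≡ 254 (mod 273).
Verify: 254 mod 13 = 7 ✓, 254 mod 3 = 2 ✓, 254 mod 7 = 2 ✓.

x ≡ 254 (mod 273).


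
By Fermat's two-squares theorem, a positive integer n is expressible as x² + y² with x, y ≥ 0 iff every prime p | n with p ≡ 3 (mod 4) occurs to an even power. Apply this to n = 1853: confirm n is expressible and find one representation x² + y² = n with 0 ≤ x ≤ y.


Step 1: Factor n = 1853 = 17 · 109.
Step 2: Check the mod-4 condition on each prime factor: 17 ≡ 1 (mod 4), exponent 1; 109 ≡ 1 (mod 4), exponent 1.
All primes ≡ 3 (mod 4) appear to even exponent (or don't appear), so by the two-squares theorem n IS expressible as a sum of two squares.
Step 3: Build a representation. Here n = 17 · 109 is a product of primes ≡ 1 (mod 4). Each prime p ≡ 1 (mod 4) is itself a sum of two squares; find a² by testing p − a² for a perfect square:
  17: 17 − 1² = 16 = 4² ⇒ 17 = 1² + 4².
  109: 109 − 1² = 108, 109 − 2² = 105, 109 − 3² = 100 = 10² ⇒ 109 = 3² + 10².
  Combine using the Brahmagupta–Fibonacci identity (a² + b²)(c² + d²) = (ac − bd)² + (ad + bc)² = (ac + bd)² + (ad − bc)²:
  17 · 109 = 1853: from (1² + 4²)(3² + 10²), take (1·3 − 4·10, 1·10 + 4·3) = (3 − 40, 10 + 12) = (-37, 22); dropping signs (only squares matter) gives (37, 22); check 37² + 22² = 1369 + 484 = 1853 ✓.
Step 4: Order so x ≤ y and verify: 22² + 37² = 484 + 1369 = 1853 = n. ✓

n = 1853 = 22² + 37² (one valid representation with x ≤ y).


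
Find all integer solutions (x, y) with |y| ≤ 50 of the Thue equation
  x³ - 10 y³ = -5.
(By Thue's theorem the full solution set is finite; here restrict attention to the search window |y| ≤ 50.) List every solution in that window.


The equation is x³ - 10y³ = -5. For fixed y, x³ = 10·y³ − 5, so a solution requires the RHS to be a perfect cube.
Strategy: iterate y from -50 to 50, compute RHS = 10·y³ − 5, and check whether it is a (positive or negative) perfect cube.
Check small values of y:
  y = 0: RHS = -5 is not a perfect cube.
  y = 1: RHS = 5 is not a perfect cube.
  y = -1: RHS = -15 is not a perfect cube.
  y = 2: RHS = 75 is not a perfect cube.
  y = -2: RHS = -85 is not a perfect cube.
  y = 3: RHS = 265 is not a perfect cube.
  y = -3: RHS = -275 is not a perfect cube.
Continuing the search up to |y| = 50 finds no solutions either.
No (x, y) in the scanned range satisfies the equation.

No integer solutions with |y| ≤ 50.


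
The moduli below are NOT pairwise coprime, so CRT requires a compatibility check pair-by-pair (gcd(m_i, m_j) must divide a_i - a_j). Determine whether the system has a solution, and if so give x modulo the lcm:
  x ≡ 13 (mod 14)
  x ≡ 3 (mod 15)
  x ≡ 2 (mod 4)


Moduli 14, 15, 4 are not pairwise coprime, so CRT works modulo lcm(m_i) when all pairwise compatibility conditions hold.
Pairwise compatibility: gcd(m_i, m_j) must divide a_i - a_j for every pair.
Merge one congruence at a time:
  Start: x ≡ 13 (mod 14).
  Combine with x ≡ 3 (mod 15): gcd(14, 15) = 1; 3 - 13 = -10, which IS divisible by 1, so compatible.
    Write x = 13 + 14·t and substitute into x ≡ 3 (mod 15): 14·t ≡ 3 − 13 = -10 (mod 15).
    Reduce coefficients mod 15: 14·t ≡ 5 (mod 15).
    The inverse of 14 mod 15 is 14 (since 14·14 = 196 = 13·15 + 1), so t ≡ 14·5 = 70 ≡ 10 (mod 15).
    Then x = 13 + 14·10 = 153, valid modulo lcm(14, 15) = 210: x ≡ 153 (mod 210).
  Combine with x ≡ 2 (mod 4): gcd(210, 4) = 2, and 2 - 153 = -151 is NOT divisible by 2.
    ⇒ system is inconsistent (no integer solution).

No solution (the system is inconsistent).


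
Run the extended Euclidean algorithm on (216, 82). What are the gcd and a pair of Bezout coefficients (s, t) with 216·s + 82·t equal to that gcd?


Euclidean algorithm on (216, 82) — divide until remainder is 0:
  216 = 2 · 82 + 52
  82 = 1 · 52 + 30
  52 = 1 · 30 + 22
  30 = 1 · 22 + 8
  22 = 2 · 8 + 6
  8 = 1 · 6 + 2
  6 = 3 · 2 + 0
gcd(216, 82) = 2.
Track Bezout coefficients alongside the remainders: start with r₀ = 216 = a·1 + b·0 (s = 1, t = 0) and r₁ = 82 = a·0 + b·1 (s = 0, t = 1); each new remainder r_{k+1} = r_{k-1} − q_k·r_k inherits s_{k+1} = s_{k-1} − q_k·s_k, t_{k+1} = t_{k-1} − q_k·t_k, so r_k = a·s_k + b·t_k at every step:
  q = 2: r = 52, s = 1 − 2·0 = 1, t = 0 − 2·1 = -2  (check: 216·1 + 82·(-2) = 52)
  q = 1: r = 30, s = 0 − 1·1 = -1, t = 1 − 1·(-2) = 3  (check: 216·(-1) + 82·3 = 30)
  q = 1: r = 22, s = 1 − 1·(-1) = 2, t = -2 − 1·3 = -5  (check: 216·2 + 82·(-5) = 22)
  q = 1: r = 8, s = -1 − 1·2 = -3, t = 3 − 1·(-5) = 8  (check: 216·(-3) + 82·8 = 8)
  q = 2: r = 6, s = 2 − 2·(-3) = 8, t = -5 − 2·8 = -21  (check: 216·8 + 82·(-21) = 6)
  q = 1: r = 2, s = -3 − 1·8 = -11, t = 8 − 1·(-21) = 29  (check: 216·(-11) + 82·29 = 2)
The row with r = 2 (the gcd) gives the Bezout coefficients s = -11, t = 29.
Result: 216 · (-11) + 82 · (29) = 2.

gcd(216, 82) = 2; s = -11, t = 29 (check: 216·(-11) + 82·29 = 2).


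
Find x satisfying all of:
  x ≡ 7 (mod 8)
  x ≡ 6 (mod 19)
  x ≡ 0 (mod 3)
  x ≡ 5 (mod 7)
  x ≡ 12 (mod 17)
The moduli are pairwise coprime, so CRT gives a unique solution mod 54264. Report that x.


Product of moduli M = 8 · 19 · 3 · 7 · 17 = 54264.
Merge one congruence at a time:
  Start: x ≡ 7 (mod 8).
  Combine with x ≡ 6 (mod 19); new modulus lcm = 152.
    Write x = 7 + 8·t and substitute into x ≡ 6 (mod 19): 8·t ≡ 6 − 7 = -1 (mod 19).
    Reduce coefficients mod 19: 8·t ≡ 18 (mod 19).
    The inverse of 8 mod 19 is 12 (since 8·12 = 96 = 5·19 + 1), so t ≡ 12·18 = 216 ≡ 7 (mod 19).
    Then x = 7 + 8·7 = 63, valid modulo lcm(8, 19) = 152: x ≡ 63 (mod 152).
  Combine with x ≡ 0 (mod 3); new modulus lcm = 456.
    Write x = 63 + 152·t and substitute into x ≡ 0 (mod 3): 152·t ≡ 0 − 63 = -63 (mod 3).
    Reduce coefficients mod 3: 2·t ≡ 0 (mod 3).
    The inverse of 2 mod 3 is 2 (since 2·2 = 4 = 1·3 + 1), so t ≡ 2·0 = 0 ≡ 0 (mod 3).
    Then x = 63 + 152·0 = 63, valid modulo lcm(152, 3) = 456: x ≡ 63 (mod 456).
  Combine with x ≡ 5 (mod 7); new modulus lcm = 3192.
    Write x = 63 + 456·t and substitute into x ≡ 5 (mod 7): 456·t ≡ 5 − 63 = -58 (mod 7).
    Reduce coefficients mod 7: 1·t ≡ 5 (mod 7).
    So t ≡ 5 (mod 7).
    Then x = 63 + 456·5 = 2343, valid modulo lcm(456, 7) = 3192: x ≡ 2343 (mod 3192).
  Combine with x ≡ 12 (mod 17); new modulus lcm = 54264.
    Write x = 2343 + 3192·t and substitute into x ≡ 12 (mod 17): 3192·t ≡ 12 − 2343 = -2331 (mod 17).
    Reduce coefficients mod 17: 13·t ≡ 15 (mod 17).
    The inverse of 13 mod 17 is 4 (since 13·4 = 52 = 3·17 + 1), so t ≡ 4·15 = 60 ≡ 9 (mod 17).
    Then x = 2343 + 3192·9 = 31071, valid modulo lcm(3192, 17) = 54264: x ≡ 31071 (mod 54264).
Verify against each original: 31071 mod 8 = 7, 31071 mod 19 = 6, 31071 mod 3 = 0, 31071 mod 7 = 5, 31071 mod 17 = 12.

x ≡ 31071 (mod 54264).


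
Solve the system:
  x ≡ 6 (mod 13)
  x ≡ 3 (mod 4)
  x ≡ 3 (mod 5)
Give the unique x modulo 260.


Moduli 13, 4, 5 are pairwise coprime; by CRT there is a unique solution modulo M = 13 · 4 · 5 = 260.
Solve pairwise, accumulating the modulus:
  Start with x ≡ 6 (mod 13).
  Combine with x ≡ 3 (mod 4): since gcd(13, 4) = 1, we get a unique residue mod 52.
    Write x = 6 + 13·t and substitute into x ≡ 3 (mod 4): 13·t ≡ 3 − 6 = -3 (mod 4).
    Reduce coefficients mod 4: 1·t ≡ 1 (mod 4).
    So t ≡ 1 (mod 4).
    Then x = 6 + 13·1 = 19, valid modulo lcm(13, 4) = 52: x ≡ 19 (mod 52).
  Combine with x ≡ 3 (mod 5): since gcd(52, 5) = 1, we get a unique residue mod 260.
    Write x = 19 + 52·t and substitute into x ≡ 3 (mod 5): 52·t ≡ 3 − 19 = -16 (mod 5).
    Reduce coefficients mod 5: 2·t ≡ 4 (mod 5).
    The inverse of 2 mod 5 is 3 (since 2·3 = 6 = 1·5 + 1), so t ≡ 3·4 = 12 ≡ 2 (mod 5).
    Then x = 19 + 52·2 = 123, valid modulo lcm(52, 5) = 260: x ≡ 123 (mod 260).
Verify: 123 mod 13 = 6 ✓, 123 mod 4 = 3 ✓, 123 mod 5 = 3 ✓.

x ≡ 123 (mod 260).


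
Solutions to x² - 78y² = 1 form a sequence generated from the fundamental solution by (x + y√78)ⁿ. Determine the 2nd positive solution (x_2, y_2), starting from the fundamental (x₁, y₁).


Step 1: Find the fundamental solution (x₁, y₁) of x² - 78y² = 1.
  Expand √78 as a continued fraction. a₀ = ⌊√78⌋ = 8; iterate m_{k+1} = d_k·a_k − m_k, d_{k+1} = (78 − m_{k+1}²)/d_k, a_{k+1} = ⌊(a₀ + m_{k+1})/d_{k+1}⌋ (starting m₀ = 0, d₀ = 1), with convergents p_k = a_k·p_{k-1} + p_{k-2}, q_k = a_k·q_{k-1} + q_{k-2} (p₋₁ = 1, q₋₁ = 0):
  k = 0: a₀ = 8; p₀/q₀ = 8/1; p₀² − 78·q₀² = 64 − 78 = -14.
  k = 1: m = 8, d = 14, a = ⌊(8 + 8)/14⌋ = 1; p/q = (1·8 + 1)/(1·1 + 0) = 9/1; p² − 78·q² = 81 − 78 = 3.
  k = 2: m = 6, d = 3, a = ⌊(8 + 6)/3⌋ = 4; p/q = (4·9 + 8)/(4·1 + 1) = 44/5; p² − 78·q² = 1936 − 1950 = -14.
  k = 3: m = 6, d = 14, a = ⌊(8 + 6)/14⌋ = 1; p/q = (1·44 + 9)/(1·5 + 1) = 53/6; p² − 78·q² = 2809 − 2808 = 1.
  The first convergent with p² − 78·q² = 1 gives the fundamental solution (x₁, y₁) = (53, 6).
Step 2: Apply the recurrence (x_{n+1}, y_{n+1}) = (x₁x_n + 78y₁y_n, x₁y_n + y₁x_n) repeatedly.
  From (x_1, y_1) = (53, 6): x_2 = 53·53 + 78·6·6 = 5617; y_2 = 53·6 + 6·53 = 636.
Step 3: Verify x_2² - 78·y_2² = 31550689 - 31550688 = 1 (should be 1). ✓

(x_1, y_1) = (53, 6); (x_2, y_2) = (5617, 636).


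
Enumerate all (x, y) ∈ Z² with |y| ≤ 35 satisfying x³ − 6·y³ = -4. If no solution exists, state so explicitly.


The equation is x³ - 6y³ = -4. For fixed y, x³ = 6·y³ − 4, so a solution requires the RHS to be a perfect cube.
Strategy: iterate y from -35 to 35, compute RHS = 6·y³ − 4, and check whether it is a (positive or negative) perfect cube.
Check small values of y:
  y = 0: RHS = -4 is not a perfect cube.
  y = 1: RHS = 2 is not a perfect cube.
  y = -1: RHS = -10 is not a perfect cube.
  y = 2: RHS = 44 is not a perfect cube.
  y = -2: RHS = -52 is not a perfect cube.
  y = 3: RHS = 158 is not a perfect cube.
  y = -3: RHS = -166 is not a perfect cube.
Continuing the search up to |y| = 35 finds no solutions either.
No (x, y) in the scanned range satisfies the equation.

No integer solutions with |y| ≤ 35.


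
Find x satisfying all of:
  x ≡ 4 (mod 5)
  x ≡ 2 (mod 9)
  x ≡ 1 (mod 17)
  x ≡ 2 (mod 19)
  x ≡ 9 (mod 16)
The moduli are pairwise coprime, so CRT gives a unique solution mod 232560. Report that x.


Product of moduli M = 5 · 9 · 17 · 19 · 16 = 232560.
Merge one congruence at a time:
  Start: x ≡ 4 (mod 5).
  Combine with x ≡ 2 (mod 9); new modulus lcm = 45.
    Write x = 4 + 5·t and substitute into x ≡ 2 (mod 9): 5·t ≡ 2 − 4 = -2 (mod 9).
    Reduce coefficients mod 9: 5·t ≡ 7 (mod 9).
    The inverse of 5 mod 9 is 2 (since 5·2 = 10 = 1·9 + 1), so t ≡ 2·7 = 14 ≡ 5 (mod 9).
    Then x = 4 + 5·5 = 29, valid modulo lcm(5, 9) = 45: x ≡ 29 (mod 45).
  Combine with x ≡ 1 (mod 17); new modulus lcm = 765.
    Write x = 29 + 45·t and substitute into x ≡ 1 (mod 17): 45·t ≡ 1 − 29 = -28 (mod 17).
    Reduce coefficients mod 17: 11·t ≡ 6 (mod 17).
    The inverse of 11 mod 17 is 14 (since 11·14 = 154 = 9·17 + 1), so t ≡ 14·6 = 84 ≡ 16 (mod 17).
    Then x = 29 + 45·16 = 749, valid modulo lcm(45, 17) = 765: x ≡ 749 (mod 765).
  Combine with x ≡ 2 (mod 19); new modulus lcm = 14535.
    Write x = 749 + 765·t and substitute into x ≡ 2 (mod 19): 765·t ≡ 2 − 749 = -747 (mod 19).
    Reduce coefficients mod 19: 5·t ≡ 13 (mod 19).
    The inverse of 5 mod 19 is 4 (since 5·4 = 20 = 1·19 + 1), so t ≡ 4·13 = 52 ≡ 14 (mod 19).
    Then x = 749 + 765·14 = 11459, valid modulo lcm(765, 19) = 14535: x ≡ 11459 (mod 14535).
  Combine with x ≡ 9 (mod 16); new modulus lcm = 232560.
    Write x = 11459 + 14535·t and substitute into x ≡ 9 (mod 16): 14535·t ≡ 9 − 11459 = -11450 (mod 16).
    Reduce coefficients mod 16: 7·t ≡ 6 (mod 16).
    The inverse of 7 mod 16 is 7 (since 7·7 = 49 = 3·16 + 1), so t ≡ 7·6 = 42 ≡ 10 (mod 16).
    Then x = 11459 + 14535·10 = 156809, valid modulo lcm(14535, 16) = 232560: x ≡ 156809 (mod 232560).
Verify against each original: 156809 mod 5 = 4, 156809 mod 9 = 2, 156809 mod 17 = 1, 156809 mod 19 = 2, 156809 mod 16 = 9.

x ≡ 156809 (mod 232560).


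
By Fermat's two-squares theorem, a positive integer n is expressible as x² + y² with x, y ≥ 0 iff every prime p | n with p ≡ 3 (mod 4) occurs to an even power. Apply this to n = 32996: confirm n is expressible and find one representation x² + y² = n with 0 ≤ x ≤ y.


Step 1: Factor n = 32996 = 2^2 · 73 · 113.
Step 2: Check the mod-4 condition on each prime factor: 2 = 2 (special); 73 ≡ 1 (mod 4), exponent 1; 113 ≡ 1 (mod 4), exponent 1.
All primes ≡ 3 (mod 4) appear to even exponent (or don't appear), so by the two-squares theorem n IS expressible as a sum of two squares.
Step 3: Build a representation. Group n = k² · m with k = 2 and m = 73 · 113 = 8249 (a product of primes ≡ 1 (mod 4)); a representation of m scales to one of n via (k·x)² + (k·y)² = k²(x² + y²). Each prime p ≡ 1 (mod 4) is itself a sum of two squares; find a² by testing p − a² for a perfect square:
  73: 73 − 1² = 72, 73 − 2² = 69, 73 − 3² = 64 = 8² ⇒ 73 = 3² + 8².
  113: 113 − 1² = 112, 113 − 2² = 109, 113 − 3² = 104, 113 − 4² = 97, 113 − 5² = 88, 113 − 6² = 77, 113 − 7² = 64 = 8² ⇒ 113 = 7² + 8².
  Combine using the Brahmagupta–Fibonacci identity (a² + b²)(c² + d²) = (ac − bd)² + (ad + bc)² = (ac + bd)² + (ad − bc)²:
  73 · 113 = 8249: from (3² + 8²)(7² + 8²), take (3·7 − 8·8, 3·8 + 8·7) = (21 − 64, 24 + 56) = (-43, 80); dropping signs (only squares matter) gives (43, 80); check 43² + 80² = 1849 + 6400 = 8249 ✓.
  Scale by k = 2: (2·43, 2·80) = (86, 160).
Step 4: Order so x ≤ y and verify: 86² + 160² = 7396 + 25600 = 32996 = n. ✓

n = 32996 = 86² + 160² (one valid representation with x ≤ y).


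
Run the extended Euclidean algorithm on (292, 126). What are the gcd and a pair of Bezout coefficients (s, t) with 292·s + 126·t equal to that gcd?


Euclidean algorithm on (292, 126) — divide until remainder is 0:
  292 = 2 · 126 + 40
  126 = 3 · 40 + 6
  40 = 6 · 6 + 4
  6 = 1 · 4 + 2
  4 = 2 · 2 + 0
gcd(292, 126) = 2.
Track Bezout coefficients alongside the remainders: start with r₀ = 292 = a·1 + b·0 (s = 1, t = 0) and r₁ = 126 = a·0 + b·1 (s = 0, t = 1); each new remainder r_{k+1} = r_{k-1} − q_k·r_k inherits s_{k+1} = s_{k-1} − q_k·s_k, t_{k+1} = t_{k-1} − q_k·t_k, so r_k = a·s_k + b·t_k at every step:
  q = 2: r = 40, s = 1 − 2·0 = 1, t = 0 − 2·1 = -2  (check: 292·1 + 126·(-2) = 40)
  q = 3: r = 6, s = 0 − 3·1 = -3, t = 1 − 3·(-2) = 7  (check: 292·(-3) + 126·7 = 6)
  q = 6: r = 4, s = 1 − 6·(-3) = 19, t = -2 − 6·7 = -44  (check: 292·19 + 126·(-44) = 4)
  q = 1: r = 2, s = -3 − 1·19 = -22, t = 7 − 1·(-44) = 51  (check: 292·(-22) + 126·51 = 2)
The row with r = 2 (the gcd) gives the Bezout coefficients s = -22, t = 51.
Result: 292 · (-22) + 126 · (51) = 2.

gcd(292, 126) = 2; s = -22, t = 51 (check: 292·(-22) + 126·51 = 2).


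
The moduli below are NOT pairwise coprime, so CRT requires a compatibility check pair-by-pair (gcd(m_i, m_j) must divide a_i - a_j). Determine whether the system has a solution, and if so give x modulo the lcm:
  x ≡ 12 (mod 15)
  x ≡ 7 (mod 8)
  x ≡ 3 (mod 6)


Moduli 15, 8, 6 are not pairwise coprime, so CRT works modulo lcm(m_i) when all pairwise compatibility conditions hold.
Pairwise compatibility: gcd(m_i, m_j) must divide a_i - a_j for every pair.
Merge one congruence at a time:
  Start: x ≡ 12 (mod 15).
  Combine with x ≡ 7 (mod 8): gcd(15, 8) = 1; 7 - 12 = -5, which IS divisible by 1, so compatible.
    Write x = 12 + 15·t and substitute into x ≡ 7 (mod 8): 15·t ≡ 7 − 12 = -5 (mod 8).
    Reduce coefficients mod 8: 7·t ≡ 3 (mod 8).
    The inverse of 7 mod 8 is 7 (since 7·7 = 49 = 6·8 + 1), so t ≡ 7·3 = 21 ≡ 5 (mod 8).
    Then x = 12 + 15·5 = 87, valid modulo lcm(15, 8) = 120: x ≡ 87 (mod 120).
  Combine with x ≡ 3 (mod 6): gcd(120, 6) = 6; 3 - 87 = -84, which IS divisible by 6, so compatible.
    Write x = 87 + 120·t and substitute into x ≡ 3 (mod 6): 120·t ≡ 3 − 87 = -84 (mod 6).
    Divide the congruence (and modulus) by g = 6: 20·t ≡ -14 (mod 1).
    Modulo 1 every t works; take t = 0.
    Then x = 87 + 120·0 = 87, valid modulo lcm(120, 6) = 120: x ≡ 87 (mod 120).
Verify: 87 mod 15 = 12, 87 mod 8 = 7, 87 mod 6 = 3.

x ≡ 87 (mod 120).


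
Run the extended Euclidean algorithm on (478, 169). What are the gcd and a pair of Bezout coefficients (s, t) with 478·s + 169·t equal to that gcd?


Euclidean algorithm on (478, 169) — divide until remainder is 0:
  478 = 2 · 169 + 140
  169 = 1 · 140 + 29
  140 = 4 · 29 + 24
  29 = 1 · 24 + 5
  24 = 4 · 5 + 4
  5 = 1 · 4 + 1
  4 = 4 · 1 + 0
gcd(478, 169) = 1.
Track Bezout coefficients alongside the remainders: start with r₀ = 478 = a·1 + b·0 (s = 1, t = 0) and r₁ = 169 = a·0 + b·1 (s = 0, t = 1); each new remainder r_{k+1} = r_{k-1} − q_k·r_k inherits s_{k+1} = s_{k-1} − q_k·s_k, t_{k+1} = t_{k-1} − q_k·t_k, so r_k = a·s_k + b·t_k at every step:
  q = 2: r = 140, s = 1 − 2·0 = 1, t = 0 − 2·1 = -2  (check: 478·1 + 169·(-2) = 140)
  q = 1: r = 29, s = 0 − 1·1 = -1, t = 1 − 1·(-2) = 3  (check: 478·(-1) + 169·3 = 29)
  q = 4: r = 24, s = 1 − 4·(-1) = 5, t = -2 − 4·3 = -14  (check: 478·5 + 169·(-14) = 24)
  q = 1: r = 5, s = -1 − 1·5 = -6, t = 3 − 1·(-14) = 17  (check: 478·(-6) + 169·17 = 5)
  q = 4: r = 4, s = 5 − 4·(-6) = 29, t = -14 − 4·17 = -82  (check: 478·29 + 169·(-82) = 4)
  q = 1: r = 1, s = -6 − 1·29 = -35, t = 17 − 1·(-82) = 99  (check: 478·(-35) + 169·99 = 1)
The row with r = 1 (the gcd) gives the Bezout coefficients s = -35, t = 99.
Result: 478 · (-35) + 169 · (99) = 1.

gcd(478, 169) = 1; s = -35, t = 99 (check: 478·(-35) + 169·99 = 1).


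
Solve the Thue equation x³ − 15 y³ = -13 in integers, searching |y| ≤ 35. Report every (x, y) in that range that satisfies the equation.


The equation is x³ - 15y³ = -13. For fixed y, x³ = 15·y³ − 13, so a solution requires the RHS to be a perfect cube.
Strategy: iterate y from -35 to 35, compute RHS = 15·y³ − 13, and check whether it is a (positive or negative) perfect cube.
Check small values of y:
  y = 0: RHS = -13 is not a perfect cube.
  y = 1: RHS = 2 is not a perfect cube.
  y = -1: RHS = -28 is not a perfect cube.
  y = 2: RHS = 107 is not a perfect cube.
  y = -2: RHS = -133 is not a perfect cube.
  y = 3: RHS = 392 is not a perfect cube.
  y = -3: RHS = -418 is not a perfect cube.
Continuing the search up to |y| = 35 finds no solutions either.
No (x, y) in the scanned range satisfies the equation.

No integer solutions with |y| ≤ 35.


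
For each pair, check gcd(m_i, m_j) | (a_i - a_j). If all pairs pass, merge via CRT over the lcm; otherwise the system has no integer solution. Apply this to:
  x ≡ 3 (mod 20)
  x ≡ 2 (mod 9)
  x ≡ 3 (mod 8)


Moduli 20, 9, 8 are not pairwise coprime, so CRT works modulo lcm(m_i) when all pairwise compatibility conditions hold.
Pairwise compatibility: gcd(m_i, m_j) must divide a_i - a_j for every pair.
Merge one congruence at a time:
  Start: x ≡ 3 (mod 20).
  Combine with x ≡ 2 (mod 9): gcd(20, 9) = 1; 2 - 3 = -1, which IS divisible by 1, so compatible.
    Write x = 3 + 20·t and substitute into x ≡ 2 (mod 9): 20·t ≡ 2 − 3 = -1 (mod 9).
    Reduce coefficients mod 9: 2·t ≡ 8 (mod 9).
    The inverse of 2 mod 9 is 5 (since 2·5 = 10 = 1·9 + 1), so t ≡ 5·8 = 40 ≡ 4 (mod 9).
    Then x = 3 + 20·4 = 83, valid modulo lcm(20, 9) = 180: x ≡ 83 (mod 180).
  Combine with x ≡ 3 (mod 8): gcd(180, 8) = 4; 3 - 83 = -80, which IS divisible by 4, so compatible.
    Write x = 83 + 180·t and substitute into x ≡ 3 (mod 8): 180·t ≡ 3 − 83 = -80 (mod 8).
    Divide the congruence (and modulus) by g = 4: 45·t ≡ -20 (mod 2).
    Reduce coefficients mod 2: 1·t ≡ 0 (mod 2).
    So t ≡ 0 (mod 2).
    Then x = 83 + 180·0 = 83, valid modulo lcm(180, 8) = 360: x ≡ 83 (mod 360).
Verify: 83 mod 20 = 3, 83 mod 9 = 2, 83 mod 8 = 3.

x ≡ 83 (mod 360).


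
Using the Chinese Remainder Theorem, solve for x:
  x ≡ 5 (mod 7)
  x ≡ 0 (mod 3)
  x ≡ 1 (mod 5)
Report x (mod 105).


Moduli 7, 3, 5 are pairwise coprime; by CRT there is a unique solution modulo M = 7 · 3 · 5 = 105.
Solve pairwise, accumulating the modulus:
  Start with x ≡ 5 (mod 7).
  Combine with x ≡ 0 (mod 3): since gcd(7, 3) = 1, we get a unique residue mod 21.
    Write x = 5 + 7·t and substitute into x ≡ 0 (mod 3): 7·t ≡ 0 − 5 = -5 (mod 3).
    Reduce coefficients mod 3: 1·t ≡ 1 (mod 3).
    So t ≡ 1 (mod 3).
    Then x = 5 + 7·1 = 12, valid modulo lcm(7, 3) = 21: x ≡ 12 (mod 21).
  Combine with x ≡ 1 (mod 5): since gcd(21, 5) = 1, we get a unique residue mod 105.
    Write x = 12 + 21·t and substitute into x ≡ 1 (mod 5): 21·t ≡ 1 − 12 = -11 (mod 5).
    Reduce coefficients mod 5: 1·t ≡ 4 (mod 5).
    So t ≡ 4 (mod 5).
    Then x = 12 + 21·4 = 96, valid modulo lcm(21, 5) = 105: x ≡ 96 (mod 105).
Verify: 96 mod 7 = 5 ✓, 96 mod 3 = 0 ✓, 96 mod 5 = 1 ✓.

x ≡ 96 (mod 105).


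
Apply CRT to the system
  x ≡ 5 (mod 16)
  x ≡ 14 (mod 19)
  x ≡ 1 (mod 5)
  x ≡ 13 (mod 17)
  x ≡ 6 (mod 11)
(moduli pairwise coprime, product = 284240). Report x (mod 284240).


Product of moduli M = 16 · 19 · 5 · 17 · 11 = 284240.
Merge one congruence at a time:
  Start: x ≡ 5 (mod 16).
  Combine with x ≡ 14 (mod 19); new modulus lcm = 304.
    Write x = 5 + 16·t and substitute into x ≡ 14 (mod 19): 16·t ≡ 14 − 5 = 9 (mod 19).
    The inverse of 16 mod 19 is 6 (since 16·6 = 96 = 5·19 + 1), so t ≡ 6·9 = 54 ≡ 16 (mod 19).
    Then x = 5 + 16·16 = 261, valid modulo lcm(16, 19) = 304: x ≡ 261 (mod 304).
  Combine with x ≡ 1 (mod 5); new modulus lcm = 1520.
    Write x = 261 + 304·t and substitute into x ≡ 1 (mod 5): 304·t ≡ 1 − 261 = -260 (mod 5).
    Reduce coefficients mod 5: 4·t ≡ 0 (mod 5).
    The inverse of 4 mod 5 is 4 (since 4·4 = 16 = 3·5 + 1), so t ≡ 4·0 = 0 ≡ 0 (mod 5).
    Then x = 261 + 304·0 = 261, valid modulo lcm(304, 5) = 1520: x ≡ 261 (mod 1520).
  Combine with x ≡ 13 (mod 17); new modulus lcm = 25840.
    Write x = 261 + 1520·t and substitute into x ≡ 13 (mod 17): 1520·t ≡ 13 − 261 = -248 (mod 17).
    Reduce coefficients mod 17: 7·t ≡ 7 (mod 17).
    The inverse of 7 mod 17 is 5 (since 7·5 = 35 = 2·17 + 1), so t ≡ 5·7 = 35 ≡ 1 (mod 17).
    Then x = 261 + 1520·1 = 1781, valid modulo lcm(1520, 17) = 25840: x ≡ 1781 (mod 25840).
  Combine with x ≡ 6 (mod 11); new modulus lcm = 284240.
    Write x = 1781 + 25840·t and substitute into x ≡ 6 (mod 11): 25840·t ≡ 6 − 1781 = -1775 (mod 11).
    Reduce coefficients mod 11: 1·t ≡ 7 (mod 11).
    So t ≡ 7 (mod 11).
    Then x = 1781 + 25840·7 = 182661, valid modulo lcm(25840, 11) = 284240: x ≡ 182661 (mod 284240).
Verify against each original: 182661 mod 16 = 5, 182661 mod 19 = 14, 182661 mod 5 = 1, 182661 mod 17 = 13, 182661 mod 11 = 6.

x ≡ 182661 (mod 284240).


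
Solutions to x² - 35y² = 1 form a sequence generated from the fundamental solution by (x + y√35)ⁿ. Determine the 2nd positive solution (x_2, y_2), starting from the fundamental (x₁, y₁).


Step 1: Find the fundamental solution (x₁, y₁) of x² - 35y² = 1.
  Expand √35 as a continued fraction. a₀ = ⌊√35⌋ = 5; iterate m_{k+1} = d_k·a_k − m_k, d_{k+1} = (35 − m_{k+1}²)/d_k, a_{k+1} = ⌊(a₀ + m_{k+1})/d_{k+1}⌋ (starting m₀ = 0, d₀ = 1), with convergents p_k = a_k·p_{k-1} + p_{k-2}, q_k = a_k·q_{k-1} + q_{k-2} (p₋₁ = 1, q₋₁ = 0):
  k = 0: a₀ = 5; p₀/q₀ = 5/1; p₀² − 35·q₀² = 25 − 35 = -10.
  k = 1: m = 5, d = 10, a = ⌊(5 + 5)/10⌋ = 1; p/q = (1·5 + 1)/(1·1 + 0) = 6/1; p² − 35·q² = 36 − 35 = 1.
  The first convergent with p² − 35·q² = 1 gives the fundamental solution (x₁, y₁) = (6, 1).
Step 2: Apply the recurrence (x_{n+1}, y_{n+1}) = (x₁x_n + 35y₁y_n, x₁y_n + y₁x_n) repeatedly.
  From (x_1, y_1) = (6, 1): x_2 = 6·6 + 35·1·1 = 71; y_2 = 6·1 + 1·6 = 12.
Step 3: Verify x_2² - 35·y_2² = 5041 - 5040 = 1 (should be 1). ✓

(x_1, y_1) = (6, 1); (x_2, y_2) = (71, 12).
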